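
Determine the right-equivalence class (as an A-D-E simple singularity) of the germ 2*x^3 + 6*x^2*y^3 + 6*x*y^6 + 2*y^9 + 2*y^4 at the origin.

The Hessian of f at 0 has rank 0. Corank 2; j^3 = 2*x^3 is a perfect cube, so E-series; the 4-jet and mu = 6 give E_6.

E6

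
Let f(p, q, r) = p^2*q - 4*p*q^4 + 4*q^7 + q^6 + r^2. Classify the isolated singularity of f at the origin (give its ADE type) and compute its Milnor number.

The Hessian of f at 0 is [[0, 0, 0], [0, 0, 0], [0, 0, 2]] with rank 1, so corank 2. A Groebner basis of the Jacobian ideal J(f) in C{p,q,r} is {-p*q/2 + q^4, p^3, p^2*q, p^2/3 + p*q^2, r}; counting standard monomials gives mu = 7. Corank 2; j^3 = p^2*q has shape L^2 M (L != M), so D-series; mu = 7 gives D_7.

Type D_{7}, Milnor number mu = 7.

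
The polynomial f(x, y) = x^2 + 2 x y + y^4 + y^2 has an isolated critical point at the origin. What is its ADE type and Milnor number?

The Hessian of f at 0 is [[2, 2], [2, 2]] with rank 1, so corank 1. A Groebner basis of the Jacobian ideal J(f) in C{x,y} is {y^3, x + y}; counting standard monomials gives mu = 3. Corank 1: A-series; mu = 3 gives A_3.

Type A_{3}, Milnor number mu = 3.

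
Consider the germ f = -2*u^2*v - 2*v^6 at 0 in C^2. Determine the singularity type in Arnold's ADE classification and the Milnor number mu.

Type D_{7}, Milnor number mu = 7.

The Hessian of f at 0 has rank 0. Corank 2; j^3 = -2*u^2*v has shape L^2 M (L != M), so D-series; mu = 7 gives D_7.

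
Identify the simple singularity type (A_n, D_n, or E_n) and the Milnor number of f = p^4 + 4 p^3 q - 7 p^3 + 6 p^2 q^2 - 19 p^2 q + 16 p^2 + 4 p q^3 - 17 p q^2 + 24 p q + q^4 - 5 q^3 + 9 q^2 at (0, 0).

The Hessian of f at 0 has rank 1. Corank 1: A-series; mu = 2 gives A_2.

Type A2, Milnor number mu = 2.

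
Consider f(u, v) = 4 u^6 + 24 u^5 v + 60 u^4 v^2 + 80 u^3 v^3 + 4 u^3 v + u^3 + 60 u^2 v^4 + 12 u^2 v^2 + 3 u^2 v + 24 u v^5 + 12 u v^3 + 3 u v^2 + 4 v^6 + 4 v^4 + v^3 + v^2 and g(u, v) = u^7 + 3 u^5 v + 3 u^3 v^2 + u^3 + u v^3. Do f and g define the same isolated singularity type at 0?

No.

The Hessian of f at 0 has rank 1. Corank 1: A-series; mu = 2 gives A_2. The Hessian of g at 0 has rank 0. Corank 2; j^3 = u^3 is a perfect cube, so E-series; the 4-jet and mu = 7 give E_7. f is A_2 but g is E_7, hence not right-equivalent.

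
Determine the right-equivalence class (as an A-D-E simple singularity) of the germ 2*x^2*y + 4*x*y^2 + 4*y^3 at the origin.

D4

The Hessian of f at 0 has rank 0. Corank 2; j^3 = 2*y*(x^2 + 2*x*y + 2*y^2) splits into three distinct lines over C (the quadratic factor has nonzero discriminant), so D_4.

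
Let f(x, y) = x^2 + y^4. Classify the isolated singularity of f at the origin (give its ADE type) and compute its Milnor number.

The Hessian of f at 0 has rank 1. Corank 1: A-series; mu = 3 gives A_3.

Type A_{3}, Milnor number mu = 3.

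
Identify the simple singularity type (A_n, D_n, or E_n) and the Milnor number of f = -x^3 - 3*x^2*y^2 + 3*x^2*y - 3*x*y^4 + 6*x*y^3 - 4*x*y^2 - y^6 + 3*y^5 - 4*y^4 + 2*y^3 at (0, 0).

Type D_{4}, Milnor number mu = 4.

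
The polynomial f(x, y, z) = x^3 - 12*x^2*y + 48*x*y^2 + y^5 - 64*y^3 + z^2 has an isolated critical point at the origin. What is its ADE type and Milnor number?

The Hessian of f at 0 has rank 1. Corank 2; j^3 = (x - 4*y)^3 is a perfect cube, so E-series; the 5-jet and mu = 8 give E_8.

Type E_{8}, Milnor number mu = 8.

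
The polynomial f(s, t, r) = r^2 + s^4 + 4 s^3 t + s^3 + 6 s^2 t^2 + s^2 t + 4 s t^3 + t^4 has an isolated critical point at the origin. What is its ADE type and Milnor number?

Type D_{5}, Milnor number mu = 5.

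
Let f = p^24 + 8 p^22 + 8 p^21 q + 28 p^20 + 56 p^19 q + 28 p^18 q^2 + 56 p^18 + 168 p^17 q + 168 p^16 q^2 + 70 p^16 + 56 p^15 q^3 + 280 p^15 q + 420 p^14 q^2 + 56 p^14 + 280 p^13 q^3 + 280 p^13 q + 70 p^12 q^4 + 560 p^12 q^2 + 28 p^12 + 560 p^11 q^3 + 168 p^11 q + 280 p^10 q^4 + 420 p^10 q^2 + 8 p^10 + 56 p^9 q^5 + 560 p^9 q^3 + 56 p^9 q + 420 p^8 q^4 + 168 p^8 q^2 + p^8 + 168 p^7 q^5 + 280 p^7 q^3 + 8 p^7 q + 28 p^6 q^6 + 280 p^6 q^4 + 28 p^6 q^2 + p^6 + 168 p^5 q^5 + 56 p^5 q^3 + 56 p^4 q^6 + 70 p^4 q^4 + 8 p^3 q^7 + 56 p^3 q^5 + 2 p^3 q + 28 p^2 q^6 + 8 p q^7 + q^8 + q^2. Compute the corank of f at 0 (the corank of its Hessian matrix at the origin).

1

Hessian at 0 has rank 1.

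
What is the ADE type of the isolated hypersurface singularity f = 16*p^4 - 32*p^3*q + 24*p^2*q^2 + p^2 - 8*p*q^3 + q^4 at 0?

A3

The Hessian of f at 0 is [[2, 0], [0, 0]] with rank 1, so corank 1. A Groebner basis of the Jacobian ideal J(f) in C{p,q} is {q^3, p}; counting standard monomials gives mu = 3. Corank 1: A-series; mu = 3 gives A_3.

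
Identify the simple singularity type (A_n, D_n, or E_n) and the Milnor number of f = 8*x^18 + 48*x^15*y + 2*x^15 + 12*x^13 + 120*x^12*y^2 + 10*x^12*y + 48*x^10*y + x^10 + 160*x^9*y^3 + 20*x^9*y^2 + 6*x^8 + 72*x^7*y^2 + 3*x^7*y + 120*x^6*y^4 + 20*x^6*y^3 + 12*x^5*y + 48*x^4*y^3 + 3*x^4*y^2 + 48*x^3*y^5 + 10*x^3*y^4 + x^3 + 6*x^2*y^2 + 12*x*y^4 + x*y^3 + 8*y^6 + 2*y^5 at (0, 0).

The Hessian of f at 0 has rank 0. Corank 2; j^3 = x^3 is a perfect cube, so E-series; the 4-jet and mu = 7 give E_7.

Type E_{7}, Milnor number mu = 7.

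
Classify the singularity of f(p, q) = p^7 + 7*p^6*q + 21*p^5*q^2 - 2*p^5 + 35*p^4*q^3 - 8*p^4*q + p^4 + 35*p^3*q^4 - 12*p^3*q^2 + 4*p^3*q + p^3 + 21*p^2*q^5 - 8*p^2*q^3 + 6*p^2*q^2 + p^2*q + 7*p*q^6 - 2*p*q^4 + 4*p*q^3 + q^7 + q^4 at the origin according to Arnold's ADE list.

D_{5}

The Hessian of f at 0 is [[0, 0], [0, 0]] with rank 0, so corank 2. A Groebner basis of the Jacobian ideal J(f) in C{p,q} is {p*q^2, -p*q/4 + q^3, p^2 + p*q}; counting standard monomials gives mu = 5. Corank 2; j^3 = p^2*(p + q) has shape L^2 M (L != M), so D-series; mu = 5 gives D_5.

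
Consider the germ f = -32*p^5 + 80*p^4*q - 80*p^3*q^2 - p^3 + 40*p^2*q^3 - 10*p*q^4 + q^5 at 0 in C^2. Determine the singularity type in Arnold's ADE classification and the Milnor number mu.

Type E8, Milnor number mu = 8.

The Hessian of f at 0 is [[0, 0], [0, 0]] with rank 0, so corank 2. A Groebner basis of the Jacobian ideal J(f) in C{p,q} is {q^5, p*q^3 - q^4/8, p^2}; counting standard monomials gives mu = 8. Corank 2; j^3 = -p^3 is a perfect cube, so E-series; the 5-jet and mu = 8 give E_8.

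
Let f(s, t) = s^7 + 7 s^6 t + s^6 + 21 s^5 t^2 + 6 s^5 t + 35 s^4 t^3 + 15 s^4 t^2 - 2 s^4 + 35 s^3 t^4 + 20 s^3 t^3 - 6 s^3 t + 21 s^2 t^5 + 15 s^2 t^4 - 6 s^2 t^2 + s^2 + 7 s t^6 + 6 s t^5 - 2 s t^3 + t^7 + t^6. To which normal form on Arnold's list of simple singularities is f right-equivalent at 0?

The Hessian of f at 0 has rank 1. Corank 1: A-series; mu = 6 gives A_6.

A6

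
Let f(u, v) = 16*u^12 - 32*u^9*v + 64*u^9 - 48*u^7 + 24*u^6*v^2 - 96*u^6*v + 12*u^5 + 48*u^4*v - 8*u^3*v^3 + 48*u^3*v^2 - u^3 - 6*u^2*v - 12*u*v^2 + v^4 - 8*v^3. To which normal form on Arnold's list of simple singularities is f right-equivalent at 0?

E_{6}

The Hessian of f at 0 is [[0, 0], [0, 0]] with rank 0, so corank 2. A Groebner basis of the Jacobian ideal J(f) in C{u,v} is {v^3, u^2 + 4*u*v + 4*v^2}; counting standard monomials gives mu = 6. Corank 2; j^3 = -(u + 2*v)^3 is a perfect cube, so E-series; the 4-jet and mu = 6 give E_6.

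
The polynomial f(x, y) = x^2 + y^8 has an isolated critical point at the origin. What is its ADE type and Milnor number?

The Hessian of f at 0 has rank 1. Corank 1: A-series; mu = 7 gives A_7.

Type A_7, Milnor number mu = 7.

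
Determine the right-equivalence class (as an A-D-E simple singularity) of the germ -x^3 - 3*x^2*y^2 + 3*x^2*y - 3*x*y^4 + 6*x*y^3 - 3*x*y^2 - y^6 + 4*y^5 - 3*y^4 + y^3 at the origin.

The Hessian of f at 0 has rank 0. Corank 2; j^3 = -(x - y)^3 is a perfect cube, so E-series; the 5-jet and mu = 8 give E_8.

E_8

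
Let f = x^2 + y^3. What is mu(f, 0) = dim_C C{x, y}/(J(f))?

2

The Hessian of f at 0 has rank 1. Corank 1: A-series; mu = 2 gives A_2.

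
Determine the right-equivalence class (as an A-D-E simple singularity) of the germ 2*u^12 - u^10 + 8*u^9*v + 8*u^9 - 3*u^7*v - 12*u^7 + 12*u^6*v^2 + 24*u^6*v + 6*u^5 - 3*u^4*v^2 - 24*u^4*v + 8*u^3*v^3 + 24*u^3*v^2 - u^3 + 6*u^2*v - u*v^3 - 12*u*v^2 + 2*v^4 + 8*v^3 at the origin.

E_7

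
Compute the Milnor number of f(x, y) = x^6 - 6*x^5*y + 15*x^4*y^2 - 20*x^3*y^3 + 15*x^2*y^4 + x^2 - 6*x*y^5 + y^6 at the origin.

5

The Hessian of f at 0 has rank 1. Corank 1: A-series; mu = 5 gives A_5.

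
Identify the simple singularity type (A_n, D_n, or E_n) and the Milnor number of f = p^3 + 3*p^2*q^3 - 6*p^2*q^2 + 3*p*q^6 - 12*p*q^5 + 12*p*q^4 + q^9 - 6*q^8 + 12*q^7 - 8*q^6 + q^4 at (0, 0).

Type E_6, Milnor number mu = 6.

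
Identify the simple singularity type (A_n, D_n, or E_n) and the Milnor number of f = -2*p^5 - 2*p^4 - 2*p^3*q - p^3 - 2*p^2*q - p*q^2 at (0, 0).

The Hessian of f at 0 has rank 0. Corank 2; j^3 = -p*(p + q)^2 has shape L^2 M (L != M), so D-series; mu = 6 gives D_6.

Type D6, Milnor number mu = 6.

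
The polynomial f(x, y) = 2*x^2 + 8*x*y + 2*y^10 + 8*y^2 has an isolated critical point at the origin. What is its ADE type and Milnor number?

Type A_9, Milnor number mu = 9.

The Hessian of f at 0 is [[4, 8], [8, 16]] with rank 1, so corank 1. A Groebner basis of the Jacobian ideal J(f) in C{x,y} is {y^9, x + 2*y}; counting standard monomials gives mu = 9. Corank 1: A-series; mu = 9 gives A_9.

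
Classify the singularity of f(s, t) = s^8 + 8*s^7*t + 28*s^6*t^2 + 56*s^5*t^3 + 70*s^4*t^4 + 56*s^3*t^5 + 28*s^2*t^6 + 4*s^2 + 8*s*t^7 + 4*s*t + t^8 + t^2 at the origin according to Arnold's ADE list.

A_7

The Hessian of f at 0 has rank 1. Corank 1: A-series; mu = 7 gives A_7.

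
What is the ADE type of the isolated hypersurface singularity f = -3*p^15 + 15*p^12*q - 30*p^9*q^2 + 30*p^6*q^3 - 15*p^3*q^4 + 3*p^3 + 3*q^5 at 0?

E_8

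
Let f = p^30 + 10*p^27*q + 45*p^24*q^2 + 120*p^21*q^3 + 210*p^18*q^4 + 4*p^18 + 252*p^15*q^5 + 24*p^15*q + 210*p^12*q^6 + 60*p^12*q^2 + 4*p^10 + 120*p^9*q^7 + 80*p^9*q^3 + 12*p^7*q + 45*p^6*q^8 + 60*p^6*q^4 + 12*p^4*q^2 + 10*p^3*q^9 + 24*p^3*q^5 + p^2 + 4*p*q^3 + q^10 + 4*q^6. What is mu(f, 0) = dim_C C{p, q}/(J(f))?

The Hessian of f at 0 has rank 1. Corank 1: A-series; mu = 9 gives A_9.

9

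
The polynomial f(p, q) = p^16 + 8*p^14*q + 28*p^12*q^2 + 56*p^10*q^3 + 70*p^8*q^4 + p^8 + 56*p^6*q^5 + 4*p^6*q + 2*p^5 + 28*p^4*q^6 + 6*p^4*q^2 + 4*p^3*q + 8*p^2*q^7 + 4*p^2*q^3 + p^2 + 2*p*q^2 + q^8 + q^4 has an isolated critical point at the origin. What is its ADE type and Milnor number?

The Hessian of f at 0 has rank 1. Corank 1: A-series; mu = 7 gives A_7.

Type A_{7}, Milnor number mu = 7.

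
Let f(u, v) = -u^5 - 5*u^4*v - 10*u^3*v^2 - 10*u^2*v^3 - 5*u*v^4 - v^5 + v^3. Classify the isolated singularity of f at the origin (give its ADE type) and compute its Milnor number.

Type E_8, Milnor number mu = 8.

The Hessian of f at 0 has rank 0. Corank 2; j^3 = v^3 is a perfect cube, so E-series; the 5-jet and mu = 8 give E_8.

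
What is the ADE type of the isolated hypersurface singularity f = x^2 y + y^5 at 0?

D6

The Hessian of f at 0 has rank 0. Corank 2; j^3 = x^2*y has shape L^2 M (L != M), so D-series; mu = 6 gives D_6.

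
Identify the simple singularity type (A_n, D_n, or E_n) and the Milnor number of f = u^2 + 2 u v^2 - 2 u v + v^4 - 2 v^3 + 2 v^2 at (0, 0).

Type A_{1}, Milnor number mu = 1.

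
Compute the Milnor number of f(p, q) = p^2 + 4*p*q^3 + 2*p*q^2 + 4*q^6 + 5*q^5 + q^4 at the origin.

4

The Hessian of f at 0 is [[2, 0], [0, 0]] with rank 1, so corank 1. A Groebner basis of the Jacobian ideal J(f) in C{p,q} is {p/2 + q^3 + q^2/2, p^2, p*q - p/2 - q^2/2}; counting standard monomials gives mu = 4. Corank 1: A-series; mu = 4 gives A_4.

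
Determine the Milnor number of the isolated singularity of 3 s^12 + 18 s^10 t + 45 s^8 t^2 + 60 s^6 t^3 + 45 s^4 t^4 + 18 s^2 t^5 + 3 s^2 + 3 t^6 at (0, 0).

5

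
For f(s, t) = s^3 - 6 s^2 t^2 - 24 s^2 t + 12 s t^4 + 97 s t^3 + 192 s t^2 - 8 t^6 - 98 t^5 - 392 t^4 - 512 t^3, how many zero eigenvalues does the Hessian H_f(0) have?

2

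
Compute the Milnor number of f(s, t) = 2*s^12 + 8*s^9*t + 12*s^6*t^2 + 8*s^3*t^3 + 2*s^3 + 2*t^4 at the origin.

6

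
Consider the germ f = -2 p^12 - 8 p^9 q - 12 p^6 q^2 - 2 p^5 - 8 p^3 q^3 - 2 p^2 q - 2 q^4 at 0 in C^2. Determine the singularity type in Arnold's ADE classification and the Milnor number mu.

The Hessian of f at 0 is [[0, 0], [0, 0]] with rank 0, so corank 2. A Groebner basis of the Jacobian ideal J(f) in C{p,q} is {p^3, p^2/4 + q^3, p*q}; counting standard monomials gives mu = 5. Corank 2; j^3 = -2*p^2*q has shape L^2 M (L != M), so D-series; mu = 5 gives D_5.

Type D5, Milnor number mu = 5.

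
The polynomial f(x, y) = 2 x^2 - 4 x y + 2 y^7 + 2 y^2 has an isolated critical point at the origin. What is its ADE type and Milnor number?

Type A6, Milnor number mu = 6.

The Hessian of f at 0 has rank 1. Corank 1: A-series; mu = 6 gives A_6.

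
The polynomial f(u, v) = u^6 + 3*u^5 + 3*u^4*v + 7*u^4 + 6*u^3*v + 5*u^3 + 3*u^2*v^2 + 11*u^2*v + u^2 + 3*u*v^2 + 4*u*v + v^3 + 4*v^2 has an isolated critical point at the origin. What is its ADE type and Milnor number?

The Hessian of f at 0 is [[2, 4], [4, 8]] with rank 1, so corank 1. A Groebner basis of the Jacobian ideal J(f) in C{u,v} is {v^2, u + 2*v}; counting standard monomials gives mu = 2. Corank 1: A-series; mu = 2 gives A_2.

Type A_2, Milnor number mu = 2.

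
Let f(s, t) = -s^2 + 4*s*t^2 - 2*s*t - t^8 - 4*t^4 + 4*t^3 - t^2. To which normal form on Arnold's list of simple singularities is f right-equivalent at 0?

A_7

The Hessian of f at 0 is [[-2, -2], [-2, -2]] with rank 1, so corank 1. A Groebner basis of the Jacobian ideal J(f) in C{s,t} is {s^4 - 3*s^3 - 7*s^2*t - 11*s^2/4 - 7*s*t/2 - 3*s/8 - 3*t/8, s^3*t + 3*s^3/2 + 3*s^2*t + s^2 + 5*s*t/4 + s/8 + t/8, -s/2 + t^2 - t/2}; counting standard monomials gives mu = 7. Corank 1: A-series; mu = 7 gives A_7.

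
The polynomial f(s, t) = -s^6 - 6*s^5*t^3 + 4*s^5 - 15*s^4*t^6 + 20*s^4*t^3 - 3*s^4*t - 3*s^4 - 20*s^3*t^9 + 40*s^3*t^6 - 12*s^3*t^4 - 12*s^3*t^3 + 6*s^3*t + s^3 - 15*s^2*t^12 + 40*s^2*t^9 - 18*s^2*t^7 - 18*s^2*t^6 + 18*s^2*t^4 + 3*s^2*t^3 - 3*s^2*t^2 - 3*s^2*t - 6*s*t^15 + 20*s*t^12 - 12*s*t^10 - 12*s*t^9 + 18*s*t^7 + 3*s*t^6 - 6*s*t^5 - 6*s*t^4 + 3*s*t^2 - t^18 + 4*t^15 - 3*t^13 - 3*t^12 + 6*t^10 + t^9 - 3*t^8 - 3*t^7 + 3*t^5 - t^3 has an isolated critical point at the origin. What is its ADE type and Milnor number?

Type E_{8}, Milnor number mu = 8.

The Hessian of f at 0 is [[0, 0], [0, 0]] with rank 0, so corank 2. A Groebner basis of the Jacobian ideal J(f) in C{s,t} is {s^2/2 + s*t^3 - s*t^2 - s*t + t^3 + t^2/2, 2*s^2/3 - 4*s*t^2/3 - 4*s*t/3 + t^4 + 4*t^3/3 + 2*t^2/3, s^3 - s^2 - s*t^2 + 2*s*t - t^2, s^2*t - s^2/3 - 4*s*t^2/3 + 2*s*t/3 + t^3/3 - t^2/3}; counting standard monomials gives mu = 8. Corank 2; j^3 = (s - t)^3 is a perfect cube, so E-series; the 5-jet and mu = 8 give E_8.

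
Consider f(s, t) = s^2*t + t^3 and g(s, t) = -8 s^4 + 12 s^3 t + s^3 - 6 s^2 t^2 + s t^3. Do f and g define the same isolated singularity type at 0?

No.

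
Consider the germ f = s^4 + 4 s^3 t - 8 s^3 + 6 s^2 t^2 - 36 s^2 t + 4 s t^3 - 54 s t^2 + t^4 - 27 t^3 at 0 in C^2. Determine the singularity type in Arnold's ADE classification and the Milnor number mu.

Type E_6, Milnor number mu = 6.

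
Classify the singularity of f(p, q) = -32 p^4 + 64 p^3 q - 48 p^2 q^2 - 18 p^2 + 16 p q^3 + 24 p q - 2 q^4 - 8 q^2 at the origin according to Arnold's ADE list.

A3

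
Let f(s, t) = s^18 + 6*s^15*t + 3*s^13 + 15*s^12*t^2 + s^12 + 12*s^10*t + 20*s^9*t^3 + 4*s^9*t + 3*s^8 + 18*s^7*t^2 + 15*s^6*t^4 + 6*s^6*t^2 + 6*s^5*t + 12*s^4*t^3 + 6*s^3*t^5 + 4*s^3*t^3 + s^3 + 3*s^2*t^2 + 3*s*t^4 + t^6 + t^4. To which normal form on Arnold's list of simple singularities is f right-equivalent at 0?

E_6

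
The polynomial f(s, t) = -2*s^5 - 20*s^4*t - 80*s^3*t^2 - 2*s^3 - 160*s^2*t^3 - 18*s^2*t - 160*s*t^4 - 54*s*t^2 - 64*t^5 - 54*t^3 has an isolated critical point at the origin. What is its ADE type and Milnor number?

Type E_{8}, Milnor number mu = 8.

The Hessian of f at 0 has rank 0. Corank 2; j^3 = -2*(s + 3*t)^3 is a perfect cube, so E-series; the 5-jet and mu = 8 give E_8.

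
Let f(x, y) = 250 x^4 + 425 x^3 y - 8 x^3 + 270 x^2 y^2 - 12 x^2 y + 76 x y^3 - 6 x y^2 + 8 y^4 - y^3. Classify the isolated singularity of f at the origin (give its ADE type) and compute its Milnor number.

The Hessian of f at 0 is [[0, 0], [0, 0]] with rank 0, so corank 2. A Groebner basis of the Jacobian ideal J(f) in C{x,y} is {768*x^2/25 + 768*x*y/25 + y^4 + 8*y^3/25 + 192*y^2/25, x^3 - 108*x^2/25 - 108*x*y/25 + 2*y^3/25 - 27*y^2/25, x^2*y + 152*x^2/25 + 152*x*y/25 - 14*y^3/75 + 38*y^2/25, -32*x^2/5 + x*y^2 - 32*x*y/5 + 13*y^3/30 - 8*y^2/5}; counting standard monomials gives mu = 7. Corank 2; j^3 = -(2*x + y)^3 is a perfect cube, so E-series; the 4-jet and mu = 7 give E_7.

Type E_{7}, Milnor number mu = 7.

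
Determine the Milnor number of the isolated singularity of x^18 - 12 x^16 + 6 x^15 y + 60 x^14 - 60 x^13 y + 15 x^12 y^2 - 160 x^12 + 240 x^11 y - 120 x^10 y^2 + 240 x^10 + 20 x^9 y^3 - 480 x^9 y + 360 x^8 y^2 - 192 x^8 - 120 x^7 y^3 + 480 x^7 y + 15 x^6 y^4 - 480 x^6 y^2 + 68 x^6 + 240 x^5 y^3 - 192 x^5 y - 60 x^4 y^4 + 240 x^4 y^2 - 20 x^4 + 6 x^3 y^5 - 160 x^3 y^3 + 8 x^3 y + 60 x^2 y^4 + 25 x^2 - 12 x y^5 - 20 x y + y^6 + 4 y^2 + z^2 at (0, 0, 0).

5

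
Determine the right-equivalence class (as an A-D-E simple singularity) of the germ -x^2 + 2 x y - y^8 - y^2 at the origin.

The Hessian of f at 0 is [[-2, 2], [2, -2]] with rank 1, so corank 1. A Groebner basis of the Jacobian ideal J(f) in C{x,y} is {y^7, x - y}; counting standard monomials gives mu = 7. Corank 1: A-series; mu = 7 gives A_7.

A7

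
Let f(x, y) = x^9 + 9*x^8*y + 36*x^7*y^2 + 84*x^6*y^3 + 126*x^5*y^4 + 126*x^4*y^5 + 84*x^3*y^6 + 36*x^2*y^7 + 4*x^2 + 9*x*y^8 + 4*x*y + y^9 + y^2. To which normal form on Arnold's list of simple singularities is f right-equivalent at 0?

A_{8}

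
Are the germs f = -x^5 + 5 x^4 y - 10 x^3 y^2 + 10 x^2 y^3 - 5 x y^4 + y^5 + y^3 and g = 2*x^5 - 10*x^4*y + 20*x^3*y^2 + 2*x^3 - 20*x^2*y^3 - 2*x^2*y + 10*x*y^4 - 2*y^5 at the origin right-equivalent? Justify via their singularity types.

The Hessian of f at 0 is [[0, 0], [0, 0]] with rank 0, so corank 2. A Groebner basis of the Jacobian ideal J(f) in C{x,y} is {x^4 - 4*x^3*y, y^2}; counting standard monomials gives mu = 8. Corank 2; j^3 = y^3 is a perfect cube, so E-series; the 5-jet and mu = 8 give E_8. The Hessian of g at 0 is [[0, 0], [0, 0]] with rank 0, so corank 2. A Groebner basis of the Jacobian ideal J(g) in C{x,y} is {x*y/5 + y^4, x*y^2, x^2 - x*y}; counting standard monomials gives mu = 6. Corank 2; j^3 = 2*x^2*(x - y) has shape L^2 M (L != M), so D-series; mu = 6 gives D_6. f is E_8 but g is D_6, hence not right-equivalent.

No.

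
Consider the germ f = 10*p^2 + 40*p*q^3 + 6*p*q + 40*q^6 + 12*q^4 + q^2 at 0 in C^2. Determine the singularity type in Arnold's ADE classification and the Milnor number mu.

The Hessian of f at 0 is [[20, 6], [6, 2]] with rank 2, so corank 0. A Groebner basis of the Jacobian ideal J(f) in C{p,q} is {p, q}; counting standard monomials gives mu = 1. Corank 0: nondegenerate Morse point, so A_1.

Type A1, Milnor number mu = 1.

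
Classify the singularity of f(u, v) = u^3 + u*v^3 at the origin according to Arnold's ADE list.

E_{7}

The Hessian of f at 0 is [[0, 0], [0, 0]] with rank 0, so corank 2. A Groebner basis of the Jacobian ideal J(f) in C{u,v} is {u^3, u*v^2, 3*u^2 + v^3}; counting standard monomials gives mu = 7. Corank 2; j^3 = u^3 is a perfect cube, so E-series; the 4-jet and mu = 7 give E_7.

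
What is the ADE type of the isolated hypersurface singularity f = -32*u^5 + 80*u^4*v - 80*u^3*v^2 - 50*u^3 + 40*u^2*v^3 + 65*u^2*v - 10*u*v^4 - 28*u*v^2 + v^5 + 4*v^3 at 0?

The Hessian of f at 0 has rank 0. Corank 2; j^3 = -(2*u - v)*(5*u - 2*v)^2 has shape L^2 M (L != M), so D-series; mu = 6 gives D_6.

D6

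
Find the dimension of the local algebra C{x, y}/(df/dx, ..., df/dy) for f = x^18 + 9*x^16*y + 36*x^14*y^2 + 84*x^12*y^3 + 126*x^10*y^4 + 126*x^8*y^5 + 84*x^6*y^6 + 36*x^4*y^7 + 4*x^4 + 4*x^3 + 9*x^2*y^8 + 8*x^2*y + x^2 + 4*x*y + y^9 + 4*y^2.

The Hessian of f at 0 has rank 1. Corank 1: A-series; mu = 8 gives A_8.

8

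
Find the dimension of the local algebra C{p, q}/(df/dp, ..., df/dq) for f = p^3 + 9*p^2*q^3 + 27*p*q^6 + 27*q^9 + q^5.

The Hessian of f at 0 is [[0, 0], [0, 0]] with rank 0, so corank 2. A Groebner basis of the Jacobian ideal J(f) in C{p,q} is {p^2/6 + p*q^3, q^4, p^3, p^2*q}; counting standard monomials gives mu = 8. Corank 2; j^3 = p^3 is a perfect cube, so E-series; the 5-jet and mu = 8 give E_8.

8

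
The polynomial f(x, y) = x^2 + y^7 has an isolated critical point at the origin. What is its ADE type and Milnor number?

The Hessian of f at 0 has rank 1. Corank 1: A-series; mu = 6 gives A_6.

Type A6, Milnor number mu = 6.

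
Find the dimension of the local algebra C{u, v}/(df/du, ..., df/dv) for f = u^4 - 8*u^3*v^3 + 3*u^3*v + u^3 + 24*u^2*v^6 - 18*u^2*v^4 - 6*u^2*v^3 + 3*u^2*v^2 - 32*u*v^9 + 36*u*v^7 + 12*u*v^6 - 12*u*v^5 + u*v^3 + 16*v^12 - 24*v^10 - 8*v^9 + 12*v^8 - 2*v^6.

7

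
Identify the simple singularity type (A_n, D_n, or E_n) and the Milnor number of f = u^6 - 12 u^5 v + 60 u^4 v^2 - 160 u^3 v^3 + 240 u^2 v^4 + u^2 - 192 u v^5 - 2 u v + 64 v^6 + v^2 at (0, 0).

The Hessian of f at 0 has rank 1. Corank 1: A-series; mu = 5 gives A_5.

Type A5, Milnor number mu = 5.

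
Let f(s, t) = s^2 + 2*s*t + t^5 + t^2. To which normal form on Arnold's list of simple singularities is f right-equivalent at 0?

A_{4}

The Hessian of f at 0 is [[2, 2], [2, 2]] with rank 1, so corank 1. A Groebner basis of the Jacobian ideal J(f) in C{s,t} is {t^4, s + t}; counting standard monomials gives mu = 4. Corank 1: A-series; mu = 4 gives A_4.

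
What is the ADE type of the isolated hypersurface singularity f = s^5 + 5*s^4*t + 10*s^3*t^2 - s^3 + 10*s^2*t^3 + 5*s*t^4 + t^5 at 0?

The Hessian of f at 0 is [[0, 0], [0, 0]] with rank 0, so corank 2. A Groebner basis of the Jacobian ideal J(f) in C{s,t} is {t^5, s*t^3 + t^4/4, s^2}; counting standard monomials gives mu = 8. Corank 2; j^3 = -s^3 is a perfect cube, so E-series; the 5-jet and mu = 8 give E_8.

E_8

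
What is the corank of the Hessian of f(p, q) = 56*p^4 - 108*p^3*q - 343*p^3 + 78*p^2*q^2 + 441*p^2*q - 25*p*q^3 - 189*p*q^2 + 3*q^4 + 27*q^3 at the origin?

2

Hessian at 0 has rank 0.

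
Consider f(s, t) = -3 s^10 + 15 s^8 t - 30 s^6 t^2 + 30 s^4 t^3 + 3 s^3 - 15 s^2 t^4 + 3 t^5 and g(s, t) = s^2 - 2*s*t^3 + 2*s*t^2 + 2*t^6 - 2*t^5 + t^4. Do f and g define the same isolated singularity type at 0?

No.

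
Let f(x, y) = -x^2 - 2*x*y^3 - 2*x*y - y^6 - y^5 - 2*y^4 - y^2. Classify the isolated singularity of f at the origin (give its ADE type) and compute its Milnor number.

The Hessian of f at 0 has rank 1. Corank 1: A-series; mu = 4 gives A_4.

Type A_4, Milnor number mu = 4.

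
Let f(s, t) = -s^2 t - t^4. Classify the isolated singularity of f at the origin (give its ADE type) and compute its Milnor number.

Type D_5, Milnor number mu = 5.

The Hessian of f at 0 is [[0, 0], [0, 0]] with rank 0, so corank 2. A Groebner basis of the Jacobian ideal J(f) in C{s,t} is {s^3, s^2/4 + t^3, s*t}; counting standard monomials gives mu = 5. Corank 2; j^3 = -s^2*t has shape L^2 M (L != M), so D-series; mu = 5 gives D_5.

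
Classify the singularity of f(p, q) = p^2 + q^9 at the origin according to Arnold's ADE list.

A8

The Hessian of f at 0 has rank 1. Corank 1: A-series; mu = 8 gives A_8.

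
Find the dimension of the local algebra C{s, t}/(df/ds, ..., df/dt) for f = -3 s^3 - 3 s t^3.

The Hessian of f at 0 is [[0, 0], [0, 0]] with rank 0, so corank 2. A Groebner basis of the Jacobian ideal J(f) in C{s,t} is {s^3, s*t^2, 3*s^2 + t^3}; counting standard monomials gives mu = 7. Corank 2; j^3 = -3*s^3 is a perfect cube, so E-series; the 4-jet and mu = 7 give E_7.

7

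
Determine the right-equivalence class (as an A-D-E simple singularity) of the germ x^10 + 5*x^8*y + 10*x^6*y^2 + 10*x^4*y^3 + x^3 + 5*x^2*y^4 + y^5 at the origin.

The Hessian of f at 0 is [[0, 0], [0, 0]] with rank 0, so corank 2. A Groebner basis of the Jacobian ideal J(f) in C{x,y} is {y^4, x^2}; counting standard monomials gives mu = 8. Corank 2; j^3 = x^3 is a perfect cube, so E-series; the 5-jet and mu = 8 give E_8.

E_8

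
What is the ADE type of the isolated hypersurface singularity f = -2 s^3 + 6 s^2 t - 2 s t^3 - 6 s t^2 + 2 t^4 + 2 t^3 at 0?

E7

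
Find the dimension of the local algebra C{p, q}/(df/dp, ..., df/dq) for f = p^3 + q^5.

The Hessian of f at 0 is [[0, 0], [0, 0]] with rank 0, so corank 2. A Groebner basis of the Jacobian ideal J(f) in C{p,q} is {q^4, p^2}; counting standard monomials gives mu = 8. Corank 2; j^3 = p^3 is a perfect cube, so E-series; the 5-jet and mu = 8 give E_8.

8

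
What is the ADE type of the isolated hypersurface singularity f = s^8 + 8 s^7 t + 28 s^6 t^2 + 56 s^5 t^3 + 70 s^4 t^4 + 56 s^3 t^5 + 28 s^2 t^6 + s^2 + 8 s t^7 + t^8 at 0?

The Hessian of f at 0 has rank 1. Corank 1: A-series; mu = 7 gives A_7.

A_{7}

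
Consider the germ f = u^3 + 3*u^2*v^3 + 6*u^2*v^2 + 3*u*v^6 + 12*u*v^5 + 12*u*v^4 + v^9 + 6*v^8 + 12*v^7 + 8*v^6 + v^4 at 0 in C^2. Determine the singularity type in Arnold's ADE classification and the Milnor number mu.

Type E_6, Milnor number mu = 6.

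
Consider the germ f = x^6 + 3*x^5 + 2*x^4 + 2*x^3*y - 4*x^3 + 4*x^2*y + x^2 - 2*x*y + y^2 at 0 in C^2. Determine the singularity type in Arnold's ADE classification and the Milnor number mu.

The Hessian of f at 0 has rank 1. Corank 1: A-series; mu = 4 gives A_4.

Type A_{4}, Milnor number mu = 4.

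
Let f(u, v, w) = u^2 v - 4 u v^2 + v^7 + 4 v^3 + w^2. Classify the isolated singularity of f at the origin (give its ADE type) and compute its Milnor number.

Type D_{8}, Milnor number mu = 8.

The Hessian of f at 0 is [[0, 0, 0], [0, 0, 0], [0, 0, 2]] with rank 1, so corank 2. A Groebner basis of the Jacobian ideal J(f) in C{u,v,w} is {u^2/7 + v^6 - 4*v^2/7, u^3 - 8*v^3, u*v - 2*v^2, w}; counting standard monomials gives mu = 8. Corank 2; j^3 = v*(u - 2*v)^2 has shape L^2 M (L != M), so D-series; mu = 8 gives D_8.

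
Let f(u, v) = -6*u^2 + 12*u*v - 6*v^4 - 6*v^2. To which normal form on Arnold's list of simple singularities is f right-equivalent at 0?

A_3

The Hessian of f at 0 is [[-12, 12], [12, -12]] with rank 1, so corank 1. A Groebner basis of the Jacobian ideal J(f) in C{u,v} is {v^3, u - v}; counting standard monomials gives mu = 3. Corank 1: A-series; mu = 3 gives A_3.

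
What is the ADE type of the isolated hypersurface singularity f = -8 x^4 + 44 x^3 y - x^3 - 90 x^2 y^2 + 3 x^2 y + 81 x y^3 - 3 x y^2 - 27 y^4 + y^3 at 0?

E_7

The Hessian of f at 0 has rank 0. Corank 2; j^3 = -(x - y)^3 is a perfect cube, so E-series; the 4-jet and mu = 7 give E_7.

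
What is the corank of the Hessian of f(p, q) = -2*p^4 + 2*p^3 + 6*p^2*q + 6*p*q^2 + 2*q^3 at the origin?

2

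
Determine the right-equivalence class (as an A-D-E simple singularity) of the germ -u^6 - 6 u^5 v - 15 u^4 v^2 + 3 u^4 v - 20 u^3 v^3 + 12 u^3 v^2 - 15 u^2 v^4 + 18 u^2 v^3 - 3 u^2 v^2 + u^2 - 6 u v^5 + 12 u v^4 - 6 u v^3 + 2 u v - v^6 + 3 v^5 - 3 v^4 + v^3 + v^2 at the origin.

A2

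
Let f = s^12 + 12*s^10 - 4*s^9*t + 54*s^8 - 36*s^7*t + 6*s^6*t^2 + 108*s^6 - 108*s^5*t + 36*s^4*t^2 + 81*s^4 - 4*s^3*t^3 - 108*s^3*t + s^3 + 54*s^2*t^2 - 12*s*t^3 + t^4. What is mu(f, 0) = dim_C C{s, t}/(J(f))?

The Hessian of f at 0 has rank 0. Corank 2; j^3 = s^3 is a perfect cube, so E-series; the 4-jet and mu = 6 give E_6.

6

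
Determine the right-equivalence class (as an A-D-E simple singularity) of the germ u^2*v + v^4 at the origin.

D_5

The Hessian of f at 0 has rank 0. Corank 2; j^3 = u^2*v has shape L^2 M (L != M), so D-series; mu = 5 gives D_5.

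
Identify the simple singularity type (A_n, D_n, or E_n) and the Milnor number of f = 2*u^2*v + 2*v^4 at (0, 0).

Type D_5, Milnor number mu = 5.

The Hessian of f at 0 is [[0, 0], [0, 0]] with rank 0, so corank 2. A Groebner basis of the Jacobian ideal J(f) in C{u,v} is {u^3, u^2/4 + v^3, u*v}; counting standard monomials gives mu = 5. Corank 2; j^3 = 2*u^2*v has shape L^2 M (L != M), so D-series; mu = 5 gives D_5.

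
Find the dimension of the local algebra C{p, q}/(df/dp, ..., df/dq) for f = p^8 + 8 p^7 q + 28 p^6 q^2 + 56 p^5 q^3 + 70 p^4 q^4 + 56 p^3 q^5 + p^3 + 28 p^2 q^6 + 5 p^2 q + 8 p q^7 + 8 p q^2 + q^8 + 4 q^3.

9

The Hessian of f at 0 has rank 0. Corank 2; j^3 = (p + q)*(p + 2*q)^2 has shape L^2 M (L != M), so D-series; mu = 9 gives D_9.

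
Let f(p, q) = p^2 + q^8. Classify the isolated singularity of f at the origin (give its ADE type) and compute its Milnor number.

Type A7, Milnor number mu = 7.

The Hessian of f at 0 is [[2, 0], [0, 0]] with rank 1, so corank 1. A Groebner basis of the Jacobian ideal J(f) in C{p,q} is {q^7, p}; counting standard monomials gives mu = 7. Corank 1: A-series; mu = 7 gives A_7.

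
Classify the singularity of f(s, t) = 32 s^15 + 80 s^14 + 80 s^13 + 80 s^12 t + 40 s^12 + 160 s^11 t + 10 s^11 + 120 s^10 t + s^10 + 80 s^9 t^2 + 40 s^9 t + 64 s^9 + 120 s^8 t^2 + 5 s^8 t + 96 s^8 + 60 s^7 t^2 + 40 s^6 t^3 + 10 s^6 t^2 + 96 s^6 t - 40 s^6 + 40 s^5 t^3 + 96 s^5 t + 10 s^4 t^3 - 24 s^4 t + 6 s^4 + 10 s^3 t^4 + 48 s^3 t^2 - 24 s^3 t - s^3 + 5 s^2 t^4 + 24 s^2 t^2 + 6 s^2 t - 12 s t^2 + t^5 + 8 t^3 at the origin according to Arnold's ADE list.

The Hessian of f at 0 has rank 0. Corank 2; j^3 = -(s - 2*t)^3 is a perfect cube, so E-series; the 5-jet and mu = 8 give E_8.

E_{8}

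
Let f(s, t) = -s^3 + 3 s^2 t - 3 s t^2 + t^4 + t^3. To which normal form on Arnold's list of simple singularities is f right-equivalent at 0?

The Hessian of f at 0 has rank 0. Corank 2; j^3 = -(s - t)^3 is a perfect cube, so E-series; the 4-jet and mu = 6 give E_6.

E_{6}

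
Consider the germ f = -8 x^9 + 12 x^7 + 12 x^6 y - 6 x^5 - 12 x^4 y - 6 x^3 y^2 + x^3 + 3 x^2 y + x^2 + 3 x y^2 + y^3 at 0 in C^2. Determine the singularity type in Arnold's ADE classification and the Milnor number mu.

Type A2, Milnor number mu = 2.

The Hessian of f at 0 is [[2, 0], [0, 0]] with rank 1, so corank 1. A Groebner basis of the Jacobian ideal J(f) in C{x,y} is {y^2, x}; counting standard monomials gives mu = 2. Corank 1: A-series; mu = 2 gives A_2.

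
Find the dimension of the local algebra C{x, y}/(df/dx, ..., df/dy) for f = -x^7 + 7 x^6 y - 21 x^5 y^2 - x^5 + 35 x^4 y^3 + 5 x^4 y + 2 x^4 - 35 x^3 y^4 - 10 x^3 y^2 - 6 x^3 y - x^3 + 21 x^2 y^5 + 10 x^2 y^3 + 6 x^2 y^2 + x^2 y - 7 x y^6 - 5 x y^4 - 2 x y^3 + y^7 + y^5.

The Hessian of f at 0 is [[0, 0], [0, 0]] with rank 0, so corank 2. A Groebner basis of the Jacobian ideal J(f) in C{x,y} is {9*x^2/20 + x*y^3 - 13*x*y^2/20 - x*y/10 + y^3/10, 17*x^2/20 - 49*x*y^2/20 - 3*x*y/10 + y^4 + 3*y^3/10, x^3 + x^2/20 + 3*x*y^2/20 + x*y/10 - y^3/10, x^2*y + 7*x^2/20 - 19*x*y^2/20 - 3*x*y/10 + 3*y^3/10}; counting standard monomials gives mu = 8. Corank 2; j^3 = -x^2*(x - y) has shape L^2 M (L != M), so D-series; mu = 8 gives D_8.

8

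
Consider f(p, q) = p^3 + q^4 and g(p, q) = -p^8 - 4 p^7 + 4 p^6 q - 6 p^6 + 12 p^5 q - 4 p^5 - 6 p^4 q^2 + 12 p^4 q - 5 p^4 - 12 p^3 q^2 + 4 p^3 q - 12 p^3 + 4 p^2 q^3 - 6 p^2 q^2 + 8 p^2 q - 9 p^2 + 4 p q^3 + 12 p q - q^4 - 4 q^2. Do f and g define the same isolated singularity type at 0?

No.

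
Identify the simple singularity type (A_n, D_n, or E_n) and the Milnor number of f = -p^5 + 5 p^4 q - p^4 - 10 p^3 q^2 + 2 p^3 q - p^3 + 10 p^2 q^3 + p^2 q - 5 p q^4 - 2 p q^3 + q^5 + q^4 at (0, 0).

Type D5, Milnor number mu = 5.

The Hessian of f at 0 has rank 0. Corank 2; j^3 = -p^2*(p - q) has shape L^2 M (L != M), so D-series; mu = 5 gives D_5.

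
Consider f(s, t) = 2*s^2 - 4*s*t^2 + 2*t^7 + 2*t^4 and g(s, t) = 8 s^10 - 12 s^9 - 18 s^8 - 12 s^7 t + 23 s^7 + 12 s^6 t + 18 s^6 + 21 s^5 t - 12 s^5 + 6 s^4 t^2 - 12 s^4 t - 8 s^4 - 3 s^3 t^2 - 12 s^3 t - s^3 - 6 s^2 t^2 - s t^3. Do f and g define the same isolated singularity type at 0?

No.

The Hessian of f at 0 is [[4, 0], [0, 0]] with rank 1, so corank 1. A Groebner basis of the Jacobian ideal J(f) in C{s,t} is {s^3, -s + t^2}; counting standard monomials gives mu = 6. Corank 1: A-series; mu = 6 gives A_6. The Hessian of g at 0 is [[0, 0], [0, 0]] with rank 0, so corank 2. A Groebner basis of the Jacobian ideal J(g) in C{s,t} is {3*s^2/4 + t^4 + t^3/4, s^3, s^2*t - s^2/4 - t^3/12, s^2 + s*t^2 + t^3/3}; counting standard monomials gives mu = 7. Corank 2; j^3 = -s^3 is a perfect cube, so E-series; the 4-jet and mu = 7 give E_7. f is A_6 but g is E_7, hence not right-equivalent.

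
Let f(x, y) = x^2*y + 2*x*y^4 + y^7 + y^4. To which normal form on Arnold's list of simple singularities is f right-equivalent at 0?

D5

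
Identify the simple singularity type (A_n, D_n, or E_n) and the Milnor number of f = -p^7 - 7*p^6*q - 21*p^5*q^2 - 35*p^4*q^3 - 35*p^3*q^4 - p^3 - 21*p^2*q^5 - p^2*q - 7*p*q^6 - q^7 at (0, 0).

Type D_{8}, Milnor number mu = 8.

The Hessian of f at 0 is [[0, 0], [0, 0]] with rank 0, so corank 2. A Groebner basis of the Jacobian ideal J(f) in C{p,q} is {-p*q/7 + q^6, p*q^2, p^2 + p*q}; counting standard monomials gives mu = 8. Corank 2; j^3 = -p^2*(p + q) has shape L^2 M (L != M), so D-series; mu = 8 gives D_8.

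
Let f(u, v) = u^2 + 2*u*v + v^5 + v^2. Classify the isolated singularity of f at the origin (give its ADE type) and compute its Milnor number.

Type A_4, Milnor number mu = 4.

The Hessian of f at 0 has rank 1. Corank 1: A-series; mu = 4 gives A_4.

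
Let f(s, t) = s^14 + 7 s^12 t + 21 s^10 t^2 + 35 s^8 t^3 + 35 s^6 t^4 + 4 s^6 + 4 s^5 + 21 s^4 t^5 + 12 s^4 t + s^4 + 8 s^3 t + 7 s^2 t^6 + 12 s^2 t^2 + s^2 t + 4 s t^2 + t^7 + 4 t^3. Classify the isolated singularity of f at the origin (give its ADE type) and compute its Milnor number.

Type D_8, Milnor number mu = 8.

The Hessian of f at 0 is [[0, 0], [0, 0]] with rank 0, so corank 2. A Groebner basis of the Jacobian ideal J(f) in C{s,t} is {32*s^2/1017 + s*t^3 - 2041*s*t^2/1356 + 5113*s*t/16272 - 1529*t^3/1017 + 1363*t^2/2712, -16*s^2/339 + 1589*s*t^2/904 - 2387*s*t/5424 + t^4 + 2041*t^3/1356 - 625*t^2/904, s^3 + 512*s^2/1017 - 28*s*t^2/339 + 1045*s*t/1017 - 56*t^3/1017 + 14*t^2/339, s^2*t + s*t/2 + t^2}; counting standard monomials gives mu = 8. Corank 2; j^3 = t*(s + 2*t)^2 has shape L^2 M (L != M), so D-series; mu = 8 gives D_8.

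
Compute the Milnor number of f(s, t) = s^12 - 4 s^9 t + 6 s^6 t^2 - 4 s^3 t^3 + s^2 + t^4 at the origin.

The Hessian of f at 0 has rank 1. Corank 1: A-series; mu = 3 gives A_3.

3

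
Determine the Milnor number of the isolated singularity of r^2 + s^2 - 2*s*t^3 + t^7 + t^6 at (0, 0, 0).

6

The Hessian of f at 0 has rank 2. Corank 1: A-series; mu = 6 gives A_6.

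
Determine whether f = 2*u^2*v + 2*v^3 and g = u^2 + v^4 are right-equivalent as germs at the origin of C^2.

The Hessian of f at 0 is [[0, 0], [0, 0]] with rank 0, so corank 2. A Groebner basis of the Jacobian ideal J(f) in C{u,v} is {v^3, u^2 + 3*v^2, u*v}; counting standard monomials gives mu = 4. Corank 2; j^3 = 2*v*(u^2 + v^2) splits into three distinct lines over C (the quadratic factor has nonzero discriminant), so D_4. The Hessian of g at 0 is [[2, 0], [0, 0]] with rank 1, so corank 1. A Groebner basis of the Jacobian ideal J(g) in C{u,v} is {v^3, u}; counting standard monomials gives mu = 3. Corank 1: A-series; mu = 3 gives A_3. f is D_4 but g is A_3, hence not right-equivalent.

No.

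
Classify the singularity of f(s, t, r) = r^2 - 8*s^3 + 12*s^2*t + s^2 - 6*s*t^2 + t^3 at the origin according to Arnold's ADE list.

The Hessian of f at 0 is [[2, 0, 0], [0, 0, 0], [0, 0, 2]] with rank 2, so corank 1. A Groebner basis of the Jacobian ideal J(f) in C{s,t,r} is {t^2, s, r}; counting standard monomials gives mu = 2. Corank 1: A-series; mu = 2 gives A_2.

A_2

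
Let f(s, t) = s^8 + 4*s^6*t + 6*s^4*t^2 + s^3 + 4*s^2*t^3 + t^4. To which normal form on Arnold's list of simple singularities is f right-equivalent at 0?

E_{6}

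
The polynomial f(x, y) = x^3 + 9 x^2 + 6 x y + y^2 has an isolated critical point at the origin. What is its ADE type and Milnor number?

Type A2, Milnor number mu = 2.

The Hessian of f at 0 has rank 1. Corank 1: A-series; mu = 2 gives A_2.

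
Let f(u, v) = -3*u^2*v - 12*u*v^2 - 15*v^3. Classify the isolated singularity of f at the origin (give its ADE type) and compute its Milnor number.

Type D_{4}, Milnor number mu = 4.

The Hessian of f at 0 is [[0, 0], [0, 0]] with rank 0, so corank 2. A Groebner basis of the Jacobian ideal J(f) in C{u,v} is {v^3, u^2 - v^2, u*v + 2*v^2}; counting standard monomials gives mu = 4. Corank 2; j^3 = -3*v*(u^2 + 4*u*v + 5*v^2) splits into three distinct lines over C (the quadratic factor has nonzero discriminant), so D_4.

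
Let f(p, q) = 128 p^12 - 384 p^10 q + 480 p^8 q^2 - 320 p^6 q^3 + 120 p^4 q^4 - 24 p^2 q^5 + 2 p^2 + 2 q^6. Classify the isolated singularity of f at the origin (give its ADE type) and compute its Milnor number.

Type A_{5}, Milnor number mu = 5.

The Hessian of f at 0 has rank 1. Corank 1: A-series; mu = 5 gives A_5.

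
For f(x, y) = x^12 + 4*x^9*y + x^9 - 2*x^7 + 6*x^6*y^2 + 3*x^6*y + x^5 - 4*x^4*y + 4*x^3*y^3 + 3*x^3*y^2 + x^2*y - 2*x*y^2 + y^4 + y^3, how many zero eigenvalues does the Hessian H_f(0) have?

2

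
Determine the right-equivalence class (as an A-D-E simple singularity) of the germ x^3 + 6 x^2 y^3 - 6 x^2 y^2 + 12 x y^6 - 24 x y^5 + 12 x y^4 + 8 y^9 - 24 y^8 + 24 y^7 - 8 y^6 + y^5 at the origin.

The Hessian of f at 0 is [[0, 0], [0, 0]] with rank 0, so corank 2. A Groebner basis of the Jacobian ideal J(f) in C{x,y} is {x^2/4 + x*y^3 - x*y^2, y^4, x^3, x^2*y + x^2 - 4*x*y^2}; counting standard monomials gives mu = 8. Corank 2; j^3 = x^3 is a perfect cube, so E-series; the 5-jet and mu = 8 give E_8.

E8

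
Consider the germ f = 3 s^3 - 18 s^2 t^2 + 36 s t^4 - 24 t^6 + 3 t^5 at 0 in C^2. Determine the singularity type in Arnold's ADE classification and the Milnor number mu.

The Hessian of f at 0 has rank 0. Corank 2; j^3 = 3*s^3 is a perfect cube, so E-series; the 5-jet and mu = 8 give E_8.

Type E_8, Milnor number mu = 8.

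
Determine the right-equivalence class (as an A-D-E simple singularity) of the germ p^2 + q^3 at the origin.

A2

The Hessian of f at 0 is [[2, 0], [0, 0]] with rank 1, so corank 1. A Groebner basis of the Jacobian ideal J(f) in C{p,q} is {q^2, p}; counting standard monomials gives mu = 2. Corank 1: A-series; mu = 2 gives A_2.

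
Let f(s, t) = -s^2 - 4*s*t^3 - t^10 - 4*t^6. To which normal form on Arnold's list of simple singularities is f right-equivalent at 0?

A_9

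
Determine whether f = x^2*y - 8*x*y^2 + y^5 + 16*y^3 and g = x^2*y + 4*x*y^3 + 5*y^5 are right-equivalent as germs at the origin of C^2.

The Hessian of f at 0 has rank 0. Corank 2; j^3 = y*(x - 4*y)^2 has shape L^2 M (L != M), so D-series; mu = 6 gives D_6. The Hessian of g at 0 has rank 0. Corank 2; j^3 = x^2*y has shape L^2 M (L != M), so D-series; mu = 6 gives D_6. Both have type D_6, hence right-equivalent.

Yes.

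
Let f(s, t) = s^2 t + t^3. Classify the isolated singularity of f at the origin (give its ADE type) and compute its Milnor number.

The Hessian of f at 0 is [[0, 0], [0, 0]] with rank 0, so corank 2. A Groebner basis of the Jacobian ideal J(f) in C{s,t} is {t^3, s^2 + 3*t^2, s*t}; counting standard monomials gives mu = 4. Corank 2; j^3 = t*(s^2 + t^2) splits into three distinct lines over C (the quadratic factor has nonzero discriminant), so D_4.

Type D_4, Milnor number mu = 4.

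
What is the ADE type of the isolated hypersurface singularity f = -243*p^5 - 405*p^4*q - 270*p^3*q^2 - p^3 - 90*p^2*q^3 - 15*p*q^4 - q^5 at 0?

The Hessian of f at 0 is [[0, 0], [0, 0]] with rank 0, so corank 2. A Groebner basis of the Jacobian ideal J(f) in C{p,q} is {q^5, p*q^3 + q^4/12, p^2}; counting standard monomials gives mu = 8. Corank 2; j^3 = -p^3 is a perfect cube, so E-series; the 5-jet and mu = 8 give E_8.

E_{8}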